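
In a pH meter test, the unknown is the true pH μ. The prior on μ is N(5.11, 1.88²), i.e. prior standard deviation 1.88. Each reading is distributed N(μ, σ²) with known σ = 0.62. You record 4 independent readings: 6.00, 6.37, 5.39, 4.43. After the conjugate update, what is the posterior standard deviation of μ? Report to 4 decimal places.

For Normal data with known variance σ², a Normal(μ₀, σ₀²) prior on μ is conjugate. Posterior precision = 1/σ₀² + n/σ²; posterior mean is the precision-weighted average of μ₀ and x̄.
σ₀² = 1.88² = 3.5344, σ² = 0.62² = 0.3844; σ² + n·σ₀² = 0.3844 + 4·3.5344 = 14.522.
Posterior precision = 1/σ₀² + n/σ² = 1/3.5344 + 4/0.3844 = (σ² + n·σ₀²)/(σ₀²σ²) = 14.522/(3.5344·0.3844); posterior variance σₙ² = σ₀²σ²/(σ² + n·σ₀²) = 3.5344·0.3844/14.522 = 0.093556.
Posterior SD = √σₙ² = √(3.5344·0.3844/14.522) = 0.3059.

0.3059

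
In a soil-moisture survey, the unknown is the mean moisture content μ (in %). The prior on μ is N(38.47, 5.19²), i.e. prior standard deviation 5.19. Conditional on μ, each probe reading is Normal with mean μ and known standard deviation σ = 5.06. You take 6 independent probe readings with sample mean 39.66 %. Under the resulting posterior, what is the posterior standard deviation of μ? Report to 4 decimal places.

1.9193

For Normal data with known variance σ², a Normal(μ₀, σ₀²) prior on μ is conjugate. Posterior precision = 1/σ₀² + n/σ²; posterior mean is the precision-weighted average of μ₀ and x̄.
σ₀² = 5.19² = 26.9361, σ² = 5.06² = 25.6036; σ² + n·σ₀² = 25.6036 + 6·26.9361 = 187.2202.
Posterior precision = 1/σ₀² + n/σ² = 1/26.9361 + 6/25.6036 = (σ² + n·σ₀²)/(σ₀²σ²) = 187.2202/(26.9361·25.6036); posterior variance σₙ² = σ₀²σ²/(σ² + n·σ₀²) = 26.9361·25.6036/187.2202 = 3.683690.
Posterior SD = √σₙ² = √(26.9361·25.6036/187.2202) = 1.9193.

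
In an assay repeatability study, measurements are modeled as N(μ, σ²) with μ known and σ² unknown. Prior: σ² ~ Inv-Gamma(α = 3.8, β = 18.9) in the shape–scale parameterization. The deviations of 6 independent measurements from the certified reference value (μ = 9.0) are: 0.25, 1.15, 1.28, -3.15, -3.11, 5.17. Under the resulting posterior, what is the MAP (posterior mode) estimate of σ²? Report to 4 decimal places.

With known mean μ and an Inverse-Gamma(α, β) prior on σ², the Normal likelihood is conjugate: posterior is Inv-Gamma(α + n/2, β + Σ(xᵢ−μ)²/2).
Σ(xᵢ−μ)² = (0.25)² + (1.15)² + (1.28)² + (-3.15)² + (-3.11)² + (5.17)² = 49.3469.
Posterior: Inv-Gamma(3.8 + 6/2, 18.9 + 49.3469/2) = Inv-Gamma(6.80, 43.57345).
Mode = β/(α+1) = 43.57345/7.80 = 5.5863.

5.5863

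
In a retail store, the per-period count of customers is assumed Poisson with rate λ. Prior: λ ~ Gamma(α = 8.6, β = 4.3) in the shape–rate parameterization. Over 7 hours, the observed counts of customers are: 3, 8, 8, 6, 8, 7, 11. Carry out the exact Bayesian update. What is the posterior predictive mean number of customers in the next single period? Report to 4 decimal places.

With a Gamma(shape α, rate β) prior, the Poisson likelihood is conjugate: the posterior is Gamma(α + ΣXᵢ, β + n).
Sum of counts S = 51 over n = 7 hours.
Posterior: Gamma(α+S, β+n) = Gamma(8.6+51, 4.3+7) = Gamma(59.6, 11.3).
The predictive distribution for one future period is NegBinom with mean α/β = 5.2743.

5.2743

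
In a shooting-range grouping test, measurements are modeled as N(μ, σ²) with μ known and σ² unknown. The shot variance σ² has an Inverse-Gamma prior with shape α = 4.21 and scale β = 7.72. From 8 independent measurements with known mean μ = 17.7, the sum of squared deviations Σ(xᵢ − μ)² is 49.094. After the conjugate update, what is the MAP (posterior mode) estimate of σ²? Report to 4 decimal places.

With known mean μ and an Inverse-Gamma(α, β) prior on σ², the Normal likelihood is conjugate: posterior is Inv-Gamma(α + n/2, β + Σ(xᵢ−μ)²/2).
Posterior: Inv-Gamma(4.21 + 8/2, 7.72 + 49.094/2) = Inv-Gamma(8.21, 32.2670).
Mode = β/(α+1) = 32.2670/9.21 = 3.5035.

3.5035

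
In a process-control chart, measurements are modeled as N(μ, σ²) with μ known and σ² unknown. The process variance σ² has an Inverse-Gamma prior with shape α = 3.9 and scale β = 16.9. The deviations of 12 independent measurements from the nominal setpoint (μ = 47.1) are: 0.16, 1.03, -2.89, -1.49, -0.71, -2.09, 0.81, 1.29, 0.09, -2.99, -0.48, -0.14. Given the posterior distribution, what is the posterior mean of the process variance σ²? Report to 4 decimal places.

With known mean μ and an Inverse-Gamma(α, β) prior on σ², the Normal likelihood is conjugate: posterior is Inv-Gamma(α + n/2, β + Σ(xᵢ−μ)²/2).
Σ(xᵢ−μ)² = (0.16)² + (1.03)² + (-2.89)² + (-1.49)² + (-0.71)² + (-2.09)² + (0.81)² + (1.29)² + (0.09)² + (-2.99)² + (-0.48)² + (-0.14)² = 28.0493.
Posterior: Inv-Gamma(3.9 + 12/2, 16.9 + 28.0493/2) = Inv-Gamma(9.90, 30.92465).
E[σ²|data] = β/(α−1) = 30.92465/8.90 = 3.4747.

3.4747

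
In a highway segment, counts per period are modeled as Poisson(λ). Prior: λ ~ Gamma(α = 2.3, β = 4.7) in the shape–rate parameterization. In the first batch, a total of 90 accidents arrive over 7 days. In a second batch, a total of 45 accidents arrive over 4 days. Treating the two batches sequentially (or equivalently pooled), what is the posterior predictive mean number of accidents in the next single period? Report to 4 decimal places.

8.7452

With a Gamma(shape α, rate β) prior, the Poisson likelihood is conjugate: the posterior is Gamma(α + ΣXᵢ, β + n).
After batch 1: Gamma(α+S, β+n) = Gamma(2.3+90, 4.7+7) = Gamma(92.3, 11.7).
After batch 2: Gamma(α+S, β+n) = Gamma(92.3+45, 11.7+4) = Gamma(137.3, 15.7).
The predictive distribution for one future period is NegBinom with mean α/β = 8.7452.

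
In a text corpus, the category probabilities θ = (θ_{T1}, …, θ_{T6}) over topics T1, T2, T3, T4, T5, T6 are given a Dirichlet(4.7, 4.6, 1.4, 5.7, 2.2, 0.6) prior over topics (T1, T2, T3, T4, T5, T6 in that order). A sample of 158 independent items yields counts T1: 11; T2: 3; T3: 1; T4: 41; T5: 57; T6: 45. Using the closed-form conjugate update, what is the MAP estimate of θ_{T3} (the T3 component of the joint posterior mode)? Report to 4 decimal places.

The Dirichlet prior is conjugate to the Multinomial likelihood: each posterior αⱼ = prior αⱼ + observed count nⱼ.
Posterior concentration: (15.7, 7.6, 2.4, 46.7, 59.2, 45.6), total = 177.2.
Joint mode component: (α_{T3}−1)/(Σα−K) = 1.4/171.2 = 0.0082.

0.0082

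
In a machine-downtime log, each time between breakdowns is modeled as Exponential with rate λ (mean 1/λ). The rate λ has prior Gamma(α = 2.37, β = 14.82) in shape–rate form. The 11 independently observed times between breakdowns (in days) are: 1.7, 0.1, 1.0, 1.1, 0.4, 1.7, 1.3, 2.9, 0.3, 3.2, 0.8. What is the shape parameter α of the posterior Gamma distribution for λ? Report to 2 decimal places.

With a Gamma(shape α, rate β) prior on the exponential rate λ, the posterior after n observations with total T = Σxᵢ is Gamma(α+n, β+T).
Sum of observations T = 14.5 days; n = 11.
Posterior: Gamma(2.37+11, 14.82+14.5) = Gamma(13.37, 29.32).
Posterior α = 13.37.

13.37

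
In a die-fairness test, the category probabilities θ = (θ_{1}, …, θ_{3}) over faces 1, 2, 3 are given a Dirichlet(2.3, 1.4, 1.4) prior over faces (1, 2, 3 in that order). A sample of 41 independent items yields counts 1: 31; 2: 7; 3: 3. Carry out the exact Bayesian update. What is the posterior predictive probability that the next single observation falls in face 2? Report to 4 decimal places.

The Dirichlet prior is conjugate to the Multinomial likelihood: each posterior αⱼ = prior αⱼ + observed count nⱼ.
Posterior concentration: (33.3, 8.4, 4.4), total = 46.1.
P(next = 2 | data) = α_{2}/Σα = 0.1822.

0.1822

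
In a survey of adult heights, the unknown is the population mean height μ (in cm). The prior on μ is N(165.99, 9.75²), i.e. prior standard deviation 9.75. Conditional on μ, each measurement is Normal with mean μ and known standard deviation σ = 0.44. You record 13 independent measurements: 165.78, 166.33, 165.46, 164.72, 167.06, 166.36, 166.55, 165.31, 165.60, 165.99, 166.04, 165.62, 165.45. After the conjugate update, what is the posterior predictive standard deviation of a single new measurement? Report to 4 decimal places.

0.4566

For Normal data with known variance σ², a Normal(μ₀, σ₀²) prior on μ is conjugate. Posterior precision = 1/σ₀² + n/σ²; posterior mean is the precision-weighted average of μ₀ and x̄.
σ₀² = 9.75² = 95.0625, σ² = 0.44² = 0.1936; σ² + n·σ₀² = 0.1936 + 13·95.0625 = 1236.0061.
Posterior precision = 1/σ₀² + n/σ² = 1/95.0625 + 13/0.1936 = (σ² + n·σ₀²)/(σ₀²σ²) = 1236.0061/(95.0625·0.1936); posterior variance σₙ² = σ₀²σ²/(σ² + n·σ₀²) = 95.0625·0.1936/1236.0061 = 0.014890.
Predictive variance for one new observation = σₙ² + σ² = 95.0625·0.1936/1236.0061 + 0.1936 = σ²·(σ₀² + 1236.0061)/1236.0061 = 0.1936·1331.0686/1236.0061 = 0.208490; SD = √(0.1936·1331.0686/1236.0061) = 0.4566.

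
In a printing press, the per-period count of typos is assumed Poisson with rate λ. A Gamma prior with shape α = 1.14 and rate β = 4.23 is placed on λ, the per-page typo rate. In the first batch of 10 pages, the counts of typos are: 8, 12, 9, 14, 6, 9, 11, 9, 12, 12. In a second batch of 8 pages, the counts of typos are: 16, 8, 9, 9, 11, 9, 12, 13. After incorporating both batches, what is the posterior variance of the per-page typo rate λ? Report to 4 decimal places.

With a Gamma(shape α, rate β) prior, the Poisson likelihood is conjugate: the posterior is Gamma(α + ΣXᵢ, β + n).
Batch 1: sum of counts S = 102 over n = 10 pages.
After batch 1: Gamma(α+S, β+n) = Gamma(1.14+102, 4.23+10) = Gamma(103.14, 14.23).
Batch 2: sum of counts S = 87 over n = 8 pages.
After batch 2: Gamma(α+S, β+n) = Gamma(103.14+87, 14.23+8) = Gamma(190.14, 22.23).
Var = α/β² = 190.14/22.23² = 0.3848.

0.3848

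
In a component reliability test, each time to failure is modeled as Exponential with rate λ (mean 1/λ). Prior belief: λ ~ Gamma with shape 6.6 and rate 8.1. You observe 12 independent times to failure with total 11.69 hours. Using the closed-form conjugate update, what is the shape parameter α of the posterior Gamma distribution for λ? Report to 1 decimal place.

With a Gamma(shape α, rate β) prior on the exponential rate λ, the posterior after n observations with total T = Σxᵢ is Gamma(α+n, β+T).
Posterior: Gamma(6.6+12, 8.1+11.69) = Gamma(18.6, 19.79).
Posterior α = 18.6.

18.6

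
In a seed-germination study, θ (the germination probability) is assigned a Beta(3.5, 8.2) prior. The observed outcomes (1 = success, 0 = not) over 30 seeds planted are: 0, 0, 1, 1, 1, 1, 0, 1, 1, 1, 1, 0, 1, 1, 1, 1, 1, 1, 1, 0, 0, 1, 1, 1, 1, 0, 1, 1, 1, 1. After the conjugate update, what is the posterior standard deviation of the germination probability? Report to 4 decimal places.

The Beta prior is conjugate to a Binomial/Bernoulli likelihood; the update adds successes to α and failures to β.
Posterior: Beta(α+k, β+n−k) = Beta(3.5+23, 8.2+7) = Beta(26.5, 15.2).
Var = αβ/((α+β)²(α+β+1)) = 26.5·15.2/(41.7²·42.7) = 0.00542487; SD = √0.00542487 = 0.0737.

0.0737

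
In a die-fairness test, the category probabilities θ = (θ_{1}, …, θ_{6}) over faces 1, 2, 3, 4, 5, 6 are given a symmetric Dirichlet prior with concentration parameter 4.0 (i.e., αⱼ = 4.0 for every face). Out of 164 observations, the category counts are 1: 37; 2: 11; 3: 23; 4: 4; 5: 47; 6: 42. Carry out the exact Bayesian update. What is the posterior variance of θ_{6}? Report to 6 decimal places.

0.000978

The Dirichlet prior is conjugate to the Multinomial likelihood: each posterior αⱼ = prior αⱼ + observed count nⱼ.
Posterior concentration: (41.0, 15.0, 27.0, 8.0, 51.0, 46.0), total = 188.0.
Var[θ_j] = α_j(Σα−α_j)/((Σα)²(Σα+1)) = 46.0·142.0/(188.0²·189.0) = 0.000978.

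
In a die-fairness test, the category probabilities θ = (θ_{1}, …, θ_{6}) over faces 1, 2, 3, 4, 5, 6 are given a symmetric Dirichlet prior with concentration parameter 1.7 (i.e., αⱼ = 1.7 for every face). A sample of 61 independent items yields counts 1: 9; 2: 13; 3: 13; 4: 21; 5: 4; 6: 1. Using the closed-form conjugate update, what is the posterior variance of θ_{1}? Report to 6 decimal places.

0.001769

The Dirichlet prior is conjugate to the Multinomial likelihood: each posterior αⱼ = prior αⱼ + observed count nⱼ.
Posterior concentration: (10.7, 14.7, 14.7, 22.7, 5.7, 2.7), total = 71.2.
Var[θ_j] = α_j(Σα−α_j)/((Σα)²(Σα+1)) = 10.7·60.5/(71.2²·72.2) = 0.001769.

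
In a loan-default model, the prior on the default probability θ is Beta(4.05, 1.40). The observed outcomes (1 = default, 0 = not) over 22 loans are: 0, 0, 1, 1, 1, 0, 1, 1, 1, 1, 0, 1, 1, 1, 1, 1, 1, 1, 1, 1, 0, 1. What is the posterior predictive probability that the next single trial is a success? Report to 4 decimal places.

The Beta prior is conjugate to a Binomial/Bernoulli likelihood; the update adds successes to α and failures to β.
Posterior: Beta(α+k, β+n−k) = Beta(4.05+17, 1.40+5) = Beta(21.05, 6.40).
For a single future Bernoulli trial, P(success | data) = α/(α+β) = 0.7668.

0.7668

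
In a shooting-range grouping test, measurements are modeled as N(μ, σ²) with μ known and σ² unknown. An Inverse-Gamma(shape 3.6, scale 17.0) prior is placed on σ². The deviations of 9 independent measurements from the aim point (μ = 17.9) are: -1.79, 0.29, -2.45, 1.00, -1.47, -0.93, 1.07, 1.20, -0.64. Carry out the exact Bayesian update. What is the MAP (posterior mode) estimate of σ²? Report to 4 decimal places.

With known mean μ and an Inverse-Gamma(α, β) prior on σ², the Normal likelihood is conjugate: posterior is Inv-Gamma(α + n/2, β + Σ(xᵢ−μ)²/2).
Σ(xᵢ−μ)² = (-1.79)² + (0.29)² + (-2.45)² + (1.00)² + (-1.47)² + (-0.93)² + (1.07)² + (1.20)² + (-0.64)² = 16.3110.
Posterior: Inv-Gamma(3.6 + 9/2, 17.0 + 16.3110/2) = Inv-Gamma(8.10, 25.15550).
Mode = β/(α+1) = 25.15550/9.10 = 2.7643.

2.7643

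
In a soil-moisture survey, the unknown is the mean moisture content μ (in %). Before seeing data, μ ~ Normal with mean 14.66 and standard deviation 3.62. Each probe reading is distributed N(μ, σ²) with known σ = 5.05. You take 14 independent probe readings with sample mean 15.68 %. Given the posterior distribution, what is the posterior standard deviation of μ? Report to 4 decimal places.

For Normal data with known variance σ², a Normal(μ₀, σ₀²) prior on μ is conjugate. Posterior precision = 1/σ₀² + n/σ²; posterior mean is the precision-weighted average of μ₀ and x̄.
σ₀² = 3.62² = 13.1044, σ² = 5.05² = 25.5025; σ² + n·σ₀² = 25.5025 + 14·13.1044 = 208.9641.
Posterior precision = 1/σ₀² + n/σ² = 1/13.1044 + 14/25.5025 = (σ² + n·σ₀²)/(σ₀²σ²) = 208.9641/(13.1044·25.5025); posterior variance σₙ² = σ₀²σ²/(σ² + n·σ₀²) = 13.1044·25.5025/208.9641 = 1.599294.
Posterior SD = √σₙ² = √(13.1044·25.5025/208.9641) = 1.2646.

1.2646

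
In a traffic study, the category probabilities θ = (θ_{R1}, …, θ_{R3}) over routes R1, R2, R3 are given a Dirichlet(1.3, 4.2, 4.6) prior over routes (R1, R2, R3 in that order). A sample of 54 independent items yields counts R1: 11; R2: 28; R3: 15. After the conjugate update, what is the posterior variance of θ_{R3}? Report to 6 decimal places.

The Dirichlet prior is conjugate to the Multinomial likelihood: each posterior αⱼ = prior αⱼ + observed count nⱼ.
Posterior concentration: (12.3, 32.2, 19.6), total = 64.1.
Var[θ_j] = α_j(Σα−α_j)/((Σα)²(Σα+1)) = 19.6·44.5/(64.1²·65.1) = 0.003261.

0.003261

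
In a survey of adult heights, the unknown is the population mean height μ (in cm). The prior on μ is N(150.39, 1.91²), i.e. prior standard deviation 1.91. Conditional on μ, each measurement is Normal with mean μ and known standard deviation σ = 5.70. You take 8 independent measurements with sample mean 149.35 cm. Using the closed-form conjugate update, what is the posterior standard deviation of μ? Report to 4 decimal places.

1.3863

For Normal data with known variance σ², a Normal(μ₀, σ₀²) prior on μ is conjugate. Posterior precision = 1/σ₀² + n/σ²; posterior mean is the precision-weighted average of μ₀ and x̄.
σ₀² = 1.91² = 3.6481, σ² = 5.70² = 32.49; σ² + n·σ₀² = 32.49 + 8·3.6481 = 61.6748.
Posterior precision = 1/σ₀² + n/σ² = 1/3.6481 + 8/32.49 = (σ² + n·σ₀²)/(σ₀²σ²) = 61.6748/(3.6481·32.49); posterior variance σₙ² = σ₀²σ²/(σ² + n·σ₀²) = 3.6481·32.49/61.6748 = 1.921802.
Posterior SD = √σₙ² = √(3.6481·32.49/61.6748) = 1.3863.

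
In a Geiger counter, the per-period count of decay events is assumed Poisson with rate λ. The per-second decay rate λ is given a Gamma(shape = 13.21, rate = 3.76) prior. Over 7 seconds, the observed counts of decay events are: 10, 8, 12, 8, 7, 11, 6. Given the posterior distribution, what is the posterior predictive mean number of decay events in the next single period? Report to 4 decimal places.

6.9898

With a Gamma(shape α, rate β) prior, the Poisson likelihood is conjugate: the posterior is Gamma(α + ΣXᵢ, β + n).
Sum of counts S = 62 over n = 7 seconds.
Posterior: Gamma(α+S, β+n) = Gamma(13.21+62, 3.76+7) = Gamma(75.21, 10.76).
The predictive distribution for one future period is NegBinom with mean α/β = 6.9898.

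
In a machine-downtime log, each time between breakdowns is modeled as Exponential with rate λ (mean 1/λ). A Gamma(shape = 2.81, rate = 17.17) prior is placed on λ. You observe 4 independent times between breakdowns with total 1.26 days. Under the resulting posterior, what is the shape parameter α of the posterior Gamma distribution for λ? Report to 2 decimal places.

With a Gamma(shape α, rate β) prior on the exponential rate λ, the posterior after n observations with total T = Σxᵢ is Gamma(α+n, β+T).
Posterior: Gamma(2.81+4, 17.17+1.26) = Gamma(6.81, 18.43).
Posterior α = 6.81.

6.81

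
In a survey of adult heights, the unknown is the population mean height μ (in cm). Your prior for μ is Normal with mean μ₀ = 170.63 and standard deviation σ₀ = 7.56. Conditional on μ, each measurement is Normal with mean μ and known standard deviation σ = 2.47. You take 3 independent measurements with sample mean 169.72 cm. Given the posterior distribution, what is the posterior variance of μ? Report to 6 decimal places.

For Normal data with known variance σ², a Normal(μ₀, σ₀²) prior on μ is conjugate. Posterior precision = 1/σ₀² + n/σ²; posterior mean is the precision-weighted average of μ₀ and x̄.
σ₀² = 7.56² = 57.1536, σ² = 2.47² = 6.1009; σ² + n·σ₀² = 6.1009 + 3·57.1536 = 177.5617.
Posterior precision = 1/σ₀² + n/σ² = 1/57.1536 + 3/6.1009 = (σ² + n·σ₀²)/(σ₀²σ²) = 177.5617/(57.1536·6.1009); posterior variance σₙ² = σ₀²σ²/(σ² + n·σ₀²) = 57.1536·6.1009/177.5617 = 1.963759.

1.963759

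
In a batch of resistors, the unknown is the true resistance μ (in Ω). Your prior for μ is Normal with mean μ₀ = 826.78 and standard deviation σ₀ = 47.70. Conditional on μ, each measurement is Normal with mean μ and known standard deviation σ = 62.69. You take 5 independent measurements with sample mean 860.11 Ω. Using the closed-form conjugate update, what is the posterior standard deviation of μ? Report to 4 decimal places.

24.1701

For Normal data with known variance σ², a Normal(μ₀, σ₀²) prior on μ is conjugate. Posterior precision = 1/σ₀² + n/σ²; posterior mean is the precision-weighted average of μ₀ and x̄.
σ₀² = 47.70² = 2275.29, σ² = 62.69² = 3930.0361; σ² + n·σ₀² = 3930.0361 + 5·2275.29 = 15306.4861.
Posterior precision = 1/σ₀² + n/σ² = 1/2275.29 + 5/3930.0361 = (σ² + n·σ₀²)/(σ₀²σ²) = 15306.4861/(2275.29·3930.0361); posterior variance σₙ² = σ₀²σ²/(σ² + n·σ₀²) = 2275.29·3930.0361/15306.4861 = 584.194947.
Posterior SD = √σₙ² = √(2275.29·3930.0361/15306.4861) = 24.1701.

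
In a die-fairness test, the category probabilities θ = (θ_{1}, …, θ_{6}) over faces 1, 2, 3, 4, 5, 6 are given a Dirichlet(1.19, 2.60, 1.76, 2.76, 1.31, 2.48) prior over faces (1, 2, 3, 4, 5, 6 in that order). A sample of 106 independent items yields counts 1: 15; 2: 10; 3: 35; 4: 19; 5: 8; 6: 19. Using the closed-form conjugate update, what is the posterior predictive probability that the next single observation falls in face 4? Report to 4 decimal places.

0.1843

The Dirichlet prior is conjugate to the Multinomial likelihood: each posterior αⱼ = prior αⱼ + observed count nⱼ.
Posterior concentration: (16.19, 12.60, 36.76, 21.76, 9.31, 21.48), total = 118.10.
P(next = 4 | data) = α_{4}/Σα = 0.1843.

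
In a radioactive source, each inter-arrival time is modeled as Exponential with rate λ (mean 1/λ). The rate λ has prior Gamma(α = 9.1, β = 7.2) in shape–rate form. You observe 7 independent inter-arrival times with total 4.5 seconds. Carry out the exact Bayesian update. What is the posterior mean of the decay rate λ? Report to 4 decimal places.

1.3761

With a Gamma(shape α, rate β) prior on the exponential rate λ, the posterior after n observations with total T = Σxᵢ is Gamma(α+n, β+T).
Posterior: Gamma(9.1+7, 7.2+4.5) = Gamma(16.1, 11.7).
Posterior mean of λ = α/β = 16.1/11.7 = 1.3761.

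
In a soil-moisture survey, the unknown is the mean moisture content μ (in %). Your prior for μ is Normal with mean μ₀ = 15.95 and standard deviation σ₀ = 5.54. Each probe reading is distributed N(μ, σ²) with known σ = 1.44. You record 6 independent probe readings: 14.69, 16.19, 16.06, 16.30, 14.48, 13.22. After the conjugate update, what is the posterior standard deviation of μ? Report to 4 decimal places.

0.5846

For Normal data with known variance σ², a Normal(μ₀, σ₀²) prior on μ is conjugate. Posterior precision = 1/σ₀² + n/σ²; posterior mean is the precision-weighted average of μ₀ and x̄.
σ₀² = 5.54² = 30.6916, σ² = 1.44² = 2.0736; σ² + n·σ₀² = 2.0736 + 6·30.6916 = 186.2232.
Posterior precision = 1/σ₀² + n/σ² = 1/30.6916 + 6/2.0736 = (σ² + n·σ₀²)/(σ₀²σ²) = 186.2232/(30.6916·2.0736); posterior variance σₙ² = σ₀²σ²/(σ² + n·σ₀²) = 30.6916·2.0736/186.2232 = 0.341752.
Posterior SD = √σₙ² = √(30.6916·2.0736/186.2232) = 0.5846.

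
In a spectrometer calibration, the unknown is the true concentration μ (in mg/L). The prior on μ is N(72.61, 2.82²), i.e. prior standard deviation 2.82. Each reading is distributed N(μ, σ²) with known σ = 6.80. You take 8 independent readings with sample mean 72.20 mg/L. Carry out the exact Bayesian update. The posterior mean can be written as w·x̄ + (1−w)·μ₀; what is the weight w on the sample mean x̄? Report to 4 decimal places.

0.5791

For Normal data with known variance σ², a Normal(μ₀, σ₀²) prior on μ is conjugate. Posterior precision = 1/σ₀² + n/σ²; posterior mean is the precision-weighted average of μ₀ and x̄.
σ₀² = 2.82² = 7.9524, σ² = 6.80² = 46.24. Prior precision 1/σ₀² = 1/7.9524; data precision n/σ² = 8/46.24.
w = (n/σ²)/(1/σ₀² + n/σ²) = n·σ₀²/(σ² + n·σ₀²) = 8·7.9524/(46.24 + 8·7.9524) = 63.6192/109.8592 = 0.5791.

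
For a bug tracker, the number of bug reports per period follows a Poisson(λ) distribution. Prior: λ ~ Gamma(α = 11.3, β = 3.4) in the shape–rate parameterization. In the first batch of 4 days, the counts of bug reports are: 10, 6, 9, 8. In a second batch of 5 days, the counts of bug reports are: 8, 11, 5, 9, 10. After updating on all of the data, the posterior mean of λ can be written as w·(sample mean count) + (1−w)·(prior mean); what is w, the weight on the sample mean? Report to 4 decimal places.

With a Gamma(shape α, rate β) prior, the Poisson likelihood is conjugate: the posterior is Gamma(α + ΣXᵢ, β + n).
Total number of days: n = 4 + 5 = 9.
Posterior mean = (α₀+S)/(β₀+n) = [n/(β₀+n)]·(S/n) + [β₀/(β₀+n)]·(α₀/β₀), so only n and β₀ enter the weight.
Weight on data w = n/(β₀+n) = 9/(3.4+9) = 9/12.4 = 0.7258.

0.7258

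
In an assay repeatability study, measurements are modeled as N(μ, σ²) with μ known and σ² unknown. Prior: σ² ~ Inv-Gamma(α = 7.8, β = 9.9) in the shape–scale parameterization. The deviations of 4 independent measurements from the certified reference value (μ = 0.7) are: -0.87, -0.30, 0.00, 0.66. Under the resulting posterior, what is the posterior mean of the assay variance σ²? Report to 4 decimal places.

With known mean μ and an Inverse-Gamma(α, β) prior on σ², the Normal likelihood is conjugate: posterior is Inv-Gamma(α + n/2, β + Σ(xᵢ−μ)²/2).
Σ(xᵢ−μ)² = (-0.87)² + (-0.30)² + (0.00)² + (0.66)² = 1.2825.
Posterior: Inv-Gamma(7.8 + 4/2, 9.9 + 1.2825/2) = Inv-Gamma(9.80, 10.54125).
E[σ²|data] = β/(α−1) = 10.54125/8.80 = 1.1979.

1.1979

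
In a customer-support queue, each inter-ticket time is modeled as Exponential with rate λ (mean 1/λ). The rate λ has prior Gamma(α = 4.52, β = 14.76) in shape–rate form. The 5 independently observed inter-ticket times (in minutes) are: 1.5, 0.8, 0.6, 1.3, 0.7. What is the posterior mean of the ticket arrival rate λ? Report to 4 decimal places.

0.4842

With a Gamma(shape α, rate β) prior on the exponential rate λ, the posterior after n observations with total T = Σxᵢ is Gamma(α+n, β+T).
Sum of observations T = 4.9 minutes; n = 5.
Posterior: Gamma(4.52+5, 14.76+4.9) = Gamma(9.52, 19.66).
Posterior mean of λ = α/β = 9.52/19.66 = 0.4842.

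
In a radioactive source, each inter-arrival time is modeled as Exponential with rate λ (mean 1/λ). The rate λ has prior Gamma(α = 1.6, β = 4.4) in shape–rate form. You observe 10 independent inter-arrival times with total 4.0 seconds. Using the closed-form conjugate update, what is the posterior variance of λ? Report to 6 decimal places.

With a Gamma(shape α, rate β) prior on the exponential rate λ, the posterior after n observations with total T = Σxᵢ is Gamma(α+n, β+T).
Posterior: Gamma(1.6+10, 4.4+4.0) = Gamma(11.6, 8.4).
Var = α/β² = 0.164399.

0.164399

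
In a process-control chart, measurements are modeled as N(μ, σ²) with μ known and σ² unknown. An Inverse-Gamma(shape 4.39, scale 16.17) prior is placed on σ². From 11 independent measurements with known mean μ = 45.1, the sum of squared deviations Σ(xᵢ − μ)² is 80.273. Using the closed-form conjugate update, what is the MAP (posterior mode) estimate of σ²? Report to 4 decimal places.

With known mean μ and an Inverse-Gamma(α, β) prior on σ², the Normal likelihood is conjugate: posterior is Inv-Gamma(α + n/2, β + Σ(xᵢ−μ)²/2).
Posterior: Inv-Gamma(4.39 + 11/2, 16.17 + 80.273/2) = Inv-Gamma(9.89, 56.3065).
Mode = β/(α+1) = 56.3065/10.89 = 5.1705.

5.1705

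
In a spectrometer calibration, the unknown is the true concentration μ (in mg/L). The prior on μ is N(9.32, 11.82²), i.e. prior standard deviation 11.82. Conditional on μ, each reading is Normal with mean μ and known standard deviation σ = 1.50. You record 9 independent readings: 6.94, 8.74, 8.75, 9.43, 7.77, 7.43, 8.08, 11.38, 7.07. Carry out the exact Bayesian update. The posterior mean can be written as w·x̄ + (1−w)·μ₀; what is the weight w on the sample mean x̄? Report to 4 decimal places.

0.9982

For Normal data with known variance σ², a Normal(μ₀, σ₀²) prior on μ is conjugate. Posterior precision = 1/σ₀² + n/σ²; posterior mean is the precision-weighted average of μ₀ and x̄.
σ₀² = 11.82² = 139.7124, σ² = 1.50² = 2.25. Prior precision 1/σ₀² = 1/139.7124; data precision n/σ² = 9/2.25.
w = (n/σ²)/(1/σ₀² + n/σ²) = n·σ₀²/(σ² + n·σ₀²) = 9·139.7124/(2.25 + 9·139.7124) = 1257.4116/1259.6616 = 0.9982.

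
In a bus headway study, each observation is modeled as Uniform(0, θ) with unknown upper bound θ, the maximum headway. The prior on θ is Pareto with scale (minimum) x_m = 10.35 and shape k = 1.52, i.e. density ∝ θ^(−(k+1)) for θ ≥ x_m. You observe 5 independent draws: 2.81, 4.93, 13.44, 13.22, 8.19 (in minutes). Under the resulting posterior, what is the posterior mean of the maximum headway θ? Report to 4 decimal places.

A Pareto(scale x_m, shape k) prior on the upper bound θ of Uniform(0, θ) is conjugate: posterior is Pareto(max(x_m, max xᵢ), k + n).
Sample maximum = 13.44; prior scale x_m = 10.35 → posterior scale = max = 13.44.
Posterior shape = 1.52 + 5 = 6.52.
E[θ|data] = k·x_m/(k−1) = 6.52·13.44/5.52 = 15.8748.

15.8748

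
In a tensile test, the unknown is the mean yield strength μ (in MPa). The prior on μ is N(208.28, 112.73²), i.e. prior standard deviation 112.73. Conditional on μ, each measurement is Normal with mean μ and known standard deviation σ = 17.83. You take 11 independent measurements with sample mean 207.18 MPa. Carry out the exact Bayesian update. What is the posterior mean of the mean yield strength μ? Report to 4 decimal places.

For Normal data with known variance σ², a Normal(μ₀, σ₀²) prior on μ is conjugate. Posterior precision = 1/σ₀² + n/σ²; posterior mean is the precision-weighted average of μ₀ and x̄.
n·x̄ = 11·207.18 = 2278.98.
σ₀² = 112.73² = 12708.0529, σ² = 17.83² = 317.9089; σ² + n·σ₀² = 317.9089 + 11·12708.0529 = 140106.4908.
Posterior mean = (μ₀/σ₀² + n·x̄/σ²)/(1/σ₀² + n/σ²) = (σ²·μ₀ + σ₀²·n·x̄)/(σ² + n·σ₀²) = (317.9089·208.28 + 12708.0529·2278.98)/140106.4908 = 29027612.463734/140106.4908 = 207.1825.

207.1825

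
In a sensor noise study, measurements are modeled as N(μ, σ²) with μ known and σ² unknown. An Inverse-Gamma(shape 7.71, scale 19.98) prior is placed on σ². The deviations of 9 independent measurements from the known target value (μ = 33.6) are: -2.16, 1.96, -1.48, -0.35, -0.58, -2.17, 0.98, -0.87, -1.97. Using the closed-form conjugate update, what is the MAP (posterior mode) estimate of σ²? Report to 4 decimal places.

2.3249

With known mean μ and an Inverse-Gamma(α, β) prior on σ², the Normal likelihood is conjugate: posterior is Inv-Gamma(α + n/2, β + Σ(xᵢ−μ)²/2).
Σ(xᵢ−μ)² = (-2.16)² + (1.96)² + (-1.48)² + (-0.35)² + (-0.58)² + (-2.17)² + (0.98)² + (-0.87)² + (-1.97)² = 21.4636.
Posterior: Inv-Gamma(7.71 + 9/2, 19.98 + 21.4636/2) = Inv-Gamma(12.21, 30.71180).
Mode = β/(α+1) = 30.71180/13.21 = 2.3249.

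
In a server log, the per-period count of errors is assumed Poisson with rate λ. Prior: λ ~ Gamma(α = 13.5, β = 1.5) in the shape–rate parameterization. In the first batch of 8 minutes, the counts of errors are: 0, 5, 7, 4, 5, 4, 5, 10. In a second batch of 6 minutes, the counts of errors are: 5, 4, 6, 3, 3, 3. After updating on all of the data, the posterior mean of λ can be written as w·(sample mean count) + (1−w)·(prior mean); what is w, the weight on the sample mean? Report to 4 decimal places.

With a Gamma(shape α, rate β) prior, the Poisson likelihood is conjugate: the posterior is Gamma(α + ΣXᵢ, β + n).
Total number of minutes: n = 8 + 6 = 14.
Posterior mean = (α₀+S)/(β₀+n) = [n/(β₀+n)]·(S/n) + [β₀/(β₀+n)]·(α₀/β₀), so only n and β₀ enter the weight.
Weight on data w = n/(β₀+n) = 14/(1.5+14) = 14/15.5 = 0.9032.

0.9032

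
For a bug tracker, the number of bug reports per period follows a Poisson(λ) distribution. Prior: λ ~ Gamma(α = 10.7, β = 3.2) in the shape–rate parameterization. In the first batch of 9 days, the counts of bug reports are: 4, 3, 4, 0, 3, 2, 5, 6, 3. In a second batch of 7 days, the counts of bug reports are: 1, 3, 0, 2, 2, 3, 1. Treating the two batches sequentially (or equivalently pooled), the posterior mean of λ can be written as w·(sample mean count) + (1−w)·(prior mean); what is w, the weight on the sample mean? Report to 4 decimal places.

0.8333

With a Gamma(shape α, rate β) prior, the Poisson likelihood is conjugate: the posterior is Gamma(α + ΣXᵢ, β + n).
Total number of days: n = 9 + 7 = 16.
Posterior mean = (α₀+S)/(β₀+n) = [n/(β₀+n)]·(S/n) + [β₀/(β₀+n)]·(α₀/β₀), so only n and β₀ enter the weight.
Weight on data w = n/(β₀+n) = 16/(3.2+16) = 16/19.2 = 0.8333.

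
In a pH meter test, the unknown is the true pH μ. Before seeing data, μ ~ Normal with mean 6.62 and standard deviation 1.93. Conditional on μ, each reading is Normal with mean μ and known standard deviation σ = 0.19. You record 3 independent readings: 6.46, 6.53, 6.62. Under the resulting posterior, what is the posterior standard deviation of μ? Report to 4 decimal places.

For Normal data with known variance σ², a Normal(μ₀, σ₀²) prior on μ is conjugate. Posterior precision = 1/σ₀² + n/σ²; posterior mean is the precision-weighted average of μ₀ and x̄.
σ₀² = 1.93² = 3.7249, σ² = 0.19² = 0.0361; σ² + n·σ₀² = 0.0361 + 3·3.7249 = 11.2108.
Posterior precision = 1/σ₀² + n/σ² = 1/3.7249 + 3/0.0361 = (σ² + n·σ₀²)/(σ₀²σ²) = 11.2108/(3.7249·0.0361); posterior variance σₙ² = σ₀²σ²/(σ² + n·σ₀²) = 3.7249·0.0361/11.2108 = 0.011995.
Posterior SD = √σₙ² = √(3.7249·0.0361/11.2108) = 0.1095.

0.1095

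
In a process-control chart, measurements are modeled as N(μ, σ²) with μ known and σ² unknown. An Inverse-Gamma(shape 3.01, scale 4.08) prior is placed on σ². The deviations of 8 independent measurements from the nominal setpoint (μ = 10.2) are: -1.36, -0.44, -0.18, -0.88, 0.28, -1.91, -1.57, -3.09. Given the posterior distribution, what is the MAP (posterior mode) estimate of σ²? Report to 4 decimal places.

1.6698

With known mean μ and an Inverse-Gamma(α, β) prior on σ², the Normal likelihood is conjugate: posterior is Inv-Gamma(α + n/2, β + Σ(xᵢ−μ)²/2).
Σ(xᵢ−μ)² = (-1.36)² + (-0.44)² + (-0.18)² + (-0.88)² + (0.28)² + (-1.91)² + (-1.57)² + (-3.09)² = 18.5895.
Posterior: Inv-Gamma(3.01 + 8/2, 4.08 + 18.5895/2) = Inv-Gamma(7.01, 13.37475).
Mode = β/(α+1) = 13.37475/8.01 = 1.6698.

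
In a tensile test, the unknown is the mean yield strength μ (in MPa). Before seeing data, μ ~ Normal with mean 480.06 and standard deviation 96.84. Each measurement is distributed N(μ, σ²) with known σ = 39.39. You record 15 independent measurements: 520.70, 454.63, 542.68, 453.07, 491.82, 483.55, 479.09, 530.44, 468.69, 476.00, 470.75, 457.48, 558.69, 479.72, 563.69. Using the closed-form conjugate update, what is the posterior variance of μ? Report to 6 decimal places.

For Normal data with known variance σ², a Normal(μ₀, σ₀²) prior on μ is conjugate. Posterior precision = 1/σ₀² + n/σ²; posterior mean is the precision-weighted average of μ₀ and x̄.
σ₀² = 96.84² = 9377.9856, σ² = 39.39² = 1551.5721; σ² + n·σ₀² = 1551.5721 + 15·9377.9856 = 142221.3561.
Posterior precision = 1/σ₀² + n/σ² = 1/9377.9856 + 15/1551.5721 = (σ² + n·σ₀²)/(σ₀²σ²) = 142221.3561/(9377.9856·1551.5721); posterior variance σₙ² = σ₀²σ²/(σ² + n·σ₀²) = 9377.9856·1551.5721/142221.3561 = 102.309676.

102.309676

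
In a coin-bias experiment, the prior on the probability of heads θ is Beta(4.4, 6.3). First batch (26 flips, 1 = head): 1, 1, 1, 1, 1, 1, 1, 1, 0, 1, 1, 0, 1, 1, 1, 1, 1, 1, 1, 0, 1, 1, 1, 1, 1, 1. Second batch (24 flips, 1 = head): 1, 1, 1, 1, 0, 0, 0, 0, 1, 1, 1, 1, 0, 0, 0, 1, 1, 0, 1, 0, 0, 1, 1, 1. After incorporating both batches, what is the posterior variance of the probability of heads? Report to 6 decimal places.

0.003515

The Beta prior is conjugate to a Binomial/Bernoulli likelihood; the update adds successes to α and failures to β.
After batch 1: Beta(4.4+23, 6.3+3) = Beta(27.4, 9.3).
After batch 2: Beta(27.4+14, 9.3+10) = Beta(41.4, 19.3).
Var = αβ/((α+β)²(α+β+1)) = 41.4·19.3/(60.7²·61.7) = 0.003515.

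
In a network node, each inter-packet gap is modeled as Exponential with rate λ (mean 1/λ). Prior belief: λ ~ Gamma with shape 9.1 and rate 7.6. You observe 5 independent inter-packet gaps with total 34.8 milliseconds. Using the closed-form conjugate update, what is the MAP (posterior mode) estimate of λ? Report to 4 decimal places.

0.3090

With a Gamma(shape α, rate β) prior on the exponential rate λ, the posterior after n observations with total T = Σxᵢ is Gamma(α+n, β+T).
Posterior: Gamma(9.1+5, 7.6+34.8) = Gamma(14.1, 42.4).
Mode = (α−1)/β = 0.3090.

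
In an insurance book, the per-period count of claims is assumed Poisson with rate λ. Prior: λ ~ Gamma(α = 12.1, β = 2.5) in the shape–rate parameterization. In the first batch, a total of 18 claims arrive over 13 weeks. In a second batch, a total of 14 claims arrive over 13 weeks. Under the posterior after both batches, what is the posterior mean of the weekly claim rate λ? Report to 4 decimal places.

With a Gamma(shape α, rate β) prior, the Poisson likelihood is conjugate: the posterior is Gamma(α + ΣXᵢ, β + n).
After batch 1: Gamma(α+S, β+n) = Gamma(12.1+18, 2.5+13) = Gamma(30.1, 15.5).
After batch 2: Gamma(α+S, β+n) = Gamma(30.1+14, 15.5+13) = Gamma(44.1, 28.5).
Posterior mean = α/β = 44.1/28.5 = 1.5474.

1.5474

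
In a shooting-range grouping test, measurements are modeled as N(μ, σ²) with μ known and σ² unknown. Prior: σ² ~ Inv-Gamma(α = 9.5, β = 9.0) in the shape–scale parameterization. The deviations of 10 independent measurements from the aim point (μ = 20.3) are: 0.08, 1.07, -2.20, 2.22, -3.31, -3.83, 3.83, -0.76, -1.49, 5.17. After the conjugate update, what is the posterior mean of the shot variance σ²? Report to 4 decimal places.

3.6570

With known mean μ and an Inverse-Gamma(α, β) prior on σ², the Normal likelihood is conjugate: posterior is Inv-Gamma(α + n/2, β + Σ(xᵢ−μ)²/2).
Σ(xᵢ−μ)² = (0.08)² + (1.07)² + (-2.20)² + (2.22)² + (-3.31)² + (-3.83)² + (3.83)² + (-0.76)² + (-1.49)² + (5.17)² = 80.7402.
Posterior: Inv-Gamma(9.5 + 10/2, 9.0 + 80.7402/2) = Inv-Gamma(14.50, 49.37010).
E[σ²|data] = β/(α−1) = 49.37010/13.50 = 3.6570.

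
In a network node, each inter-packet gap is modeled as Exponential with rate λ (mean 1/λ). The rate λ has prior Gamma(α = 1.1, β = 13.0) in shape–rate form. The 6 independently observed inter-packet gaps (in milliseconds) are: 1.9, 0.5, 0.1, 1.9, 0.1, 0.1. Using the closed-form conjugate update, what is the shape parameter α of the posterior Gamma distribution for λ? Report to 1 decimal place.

With a Gamma(shape α, rate β) prior on the exponential rate λ, the posterior after n observations with total T = Σxᵢ is Gamma(α+n, β+T).
Sum of observations T = 4.6 milliseconds; n = 6.
Posterior: Gamma(1.1+6, 13.0+4.6) = Gamma(7.1, 17.6).
Posterior α = 7.1.

7.1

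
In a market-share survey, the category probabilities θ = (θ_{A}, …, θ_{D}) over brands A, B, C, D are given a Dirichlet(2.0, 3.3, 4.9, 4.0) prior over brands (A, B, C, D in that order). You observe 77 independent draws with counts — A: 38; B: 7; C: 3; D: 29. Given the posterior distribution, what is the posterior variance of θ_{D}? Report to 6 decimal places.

0.002504

The Dirichlet prior is conjugate to the Multinomial likelihood: each posterior αⱼ = prior αⱼ + observed count nⱼ.
Posterior concentration: (40.0, 10.3, 7.9, 33.0), total = 91.2.
Var[θ_j] = α_j(Σα−α_j)/((Σα)²(Σα+1)) = 33.0·58.2/(91.2²·92.2) = 0.002504.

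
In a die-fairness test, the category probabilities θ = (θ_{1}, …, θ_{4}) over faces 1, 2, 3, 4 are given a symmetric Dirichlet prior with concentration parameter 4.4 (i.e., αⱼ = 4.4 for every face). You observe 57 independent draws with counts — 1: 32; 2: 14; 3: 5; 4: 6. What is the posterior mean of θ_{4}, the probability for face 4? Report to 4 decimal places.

The Dirichlet prior is conjugate to the Multinomial likelihood: each posterior αⱼ = prior αⱼ + observed count nⱼ.
Posterior concentration: (36.4, 18.4, 9.4, 10.4), total = 74.6.
E[θ_{4}|data] = α_{4}/Σα = 10.4/74.6 = 0.1394.

0.1394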